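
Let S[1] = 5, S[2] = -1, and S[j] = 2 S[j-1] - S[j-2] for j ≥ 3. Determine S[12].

S[3] = 2(-1) - 5 = -7
S[4] = 2(-7) - (-1) = -13
S[5] = 2(-13) - (-7) = -19
S[6] = 2(-19) - (-13) = -25
S[7] = 2(-25) - (-19) = -31
S[8] = 2(-31) - (-25) = -37
S[9] = 2(-37) - (-31) = -43
S[10] = 2(-43) - (-37) = -49
S[11] = 2(-49) - (-43) = -55
S[12] = 2(-55) - (-49) = -61

-61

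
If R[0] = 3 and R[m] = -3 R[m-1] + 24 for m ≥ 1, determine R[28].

The fixed point is 24/(1 + 3) = 6, so R[m] - 6 = -3(R[m-1] - 6).
Hence R[m] = -3·(-3)^m + 6.
R[28] = -3·(-3)^{28} + 6 = -3·22876792454961 + 6 = -68630377364877.

-68630377364877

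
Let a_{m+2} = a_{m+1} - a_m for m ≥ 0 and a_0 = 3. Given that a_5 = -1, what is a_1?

Let a_1 = x.
a_2 = -3 + x
a_3 = -3
a_4 = -x
a_5 = 3 - x
So 3 - x = -1, giving x = 4.

4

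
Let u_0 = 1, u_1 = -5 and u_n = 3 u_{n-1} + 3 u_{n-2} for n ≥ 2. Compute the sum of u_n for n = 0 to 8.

-53248

u_2 = 3*(-5) + 3*1 = -12
u_3 = 3*(-12) + 3*(-5) = -51
u_4 = 3*(-51) + 3*(-12) = -189
u_5 = 3*(-189) + 3*(-51) = -720
u_6 = 3*(-720) + 3*(-189) = -2727
u_7 = 3*(-2727) + 3*(-720) = -10341
u_8 = 3*(-10341) + 3*(-2727) = -39204
Sum = 1 + (-5) + (-12) + (-51) + (-189) + (-720) + (-2727) + (-10341) + (-39204) = -53248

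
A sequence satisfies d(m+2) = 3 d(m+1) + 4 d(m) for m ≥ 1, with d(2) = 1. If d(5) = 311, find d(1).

5

Let d(1) = x.
d(3) = 3 + 4x
d(4) = 13 + 12x
d(5) = 51 + 52x
So 51 + 52x = 311, giving x = 5.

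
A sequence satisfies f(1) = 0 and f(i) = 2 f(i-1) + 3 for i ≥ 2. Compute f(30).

The fixed point is 3/(1 - 2) = -3, so f(i) + 3 = 2(f(i-1) + 3).
Hence f(i) = 3·2^{i-1} - 3.
f(30) = 3·2^{29} - 3 = 3·536870912 - 3 = 1610612733.

1610612733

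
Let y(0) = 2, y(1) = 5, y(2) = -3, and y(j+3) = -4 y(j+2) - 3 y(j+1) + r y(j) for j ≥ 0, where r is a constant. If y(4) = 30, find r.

-3

y(3) = -3 + 2r
y(4) = 21 - 3r
So 21 - 3r = 30, giving r = -3.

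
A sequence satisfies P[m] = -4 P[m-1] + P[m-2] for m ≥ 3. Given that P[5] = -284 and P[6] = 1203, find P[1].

-4

Rearranging, P[m-2] = P[m] + 4 P[m-1].
P[4] = 1203 + 4·(-284) = 67
P[3] = -284 + 4·67 = -16
P[2] = 67 + 4·(-16) = 3
P[1] = -16 + 4·3 = -4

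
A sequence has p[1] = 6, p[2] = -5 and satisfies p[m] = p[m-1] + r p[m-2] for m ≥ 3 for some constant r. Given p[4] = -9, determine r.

-4

p[3] = -5 + 6r
p[4] = -5 + r
So -5 + r = -9, giving r = -4.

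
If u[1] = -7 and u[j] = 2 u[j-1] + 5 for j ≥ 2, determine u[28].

-268435461

The fixed point is 5/(1 - 2) = -5, so u[j] + 5 = 2(u[j-1] + 5).
Hence u[j] = -2·2^{j-1} - 5.
u[28] = -2·2^{27} - 5 = -2·134217728 - 5 = -268435461.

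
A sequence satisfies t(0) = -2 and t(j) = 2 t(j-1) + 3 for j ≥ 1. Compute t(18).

The fixed point is 3/(1 - 2) = -3, so t(j) + 3 = 2(t(j-1) + 3).
Hence t(j) = 1·2^j - 3.
t(18) = 1·2^{18} - 3 = 1·262144 - 3 = 262141.

262141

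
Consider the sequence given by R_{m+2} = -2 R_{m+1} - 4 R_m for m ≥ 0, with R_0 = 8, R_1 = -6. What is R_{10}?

-3072

R_2 = -2·(-6) - 4·8 = -20
R_3 = -2·(-20) - 4·(-6) = 64
R_4 = -2·64 - 4·(-20) = -48
R_5 = -2·(-48) - 4·64 = -160
R_6 = -2·(-160) - 4·(-48) = 512
R_7 = -2·512 - 4·(-160) = -384
R_8 = -2·(-384) - 4·512 = -1280
R_9 = -2·(-1280) - 4·(-384) = 4096
R_{10} = -2·4096 - 4·(-1280) = -3072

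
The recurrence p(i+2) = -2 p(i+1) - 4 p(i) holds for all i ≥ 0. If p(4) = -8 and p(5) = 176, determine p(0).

Rearranging, p(i-2) = (p(i) + 2 p(i-1)) / -4.
p(3) = (176 + 2·(-8)) / -4 = 160/-4 = -40
p(2) = (-8 + 2·(-40)) / -4 = -88/-4 = 22
p(1) = (-40 + 2·22) / -4 = 4/-4 = -1
p(0) = (22 + 2·(-1)) / -4 = 20/-4 = -5

-5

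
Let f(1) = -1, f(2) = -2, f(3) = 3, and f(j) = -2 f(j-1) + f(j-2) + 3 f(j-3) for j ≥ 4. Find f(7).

f(4) = -2(3) + (-2) + 3(-1) = -11
f(5) = -2(-11) + 3 + 3(-2) = 19
f(6) = -2(19) + (-11) + 3(3) = -40
f(7) = -2(-40) + 19 + 3(-11) = 66

66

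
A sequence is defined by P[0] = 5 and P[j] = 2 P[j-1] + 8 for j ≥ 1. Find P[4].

P[1] = 2·5 + 8 = 18
P[2] = 2·18 + 8 = 44
P[3] = 2·44 + 8 = 96
P[4] = 2·96 + 8 = 200

200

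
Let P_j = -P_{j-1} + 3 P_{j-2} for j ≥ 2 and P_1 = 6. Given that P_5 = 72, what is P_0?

Let P_0 = w.
P_2 = -6 + 3w
P_3 = 24 - 3w
P_4 = -42 + 12w
P_5 = 114 - 21w
So 114 - 21w = 72, giving w = 2.

2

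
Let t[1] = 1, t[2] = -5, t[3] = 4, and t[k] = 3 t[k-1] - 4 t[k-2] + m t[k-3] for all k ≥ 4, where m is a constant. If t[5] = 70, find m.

5

t[4] = 32 + m
t[5] = 80 - 2m
So 80 - 2m = 70, giving m = 5.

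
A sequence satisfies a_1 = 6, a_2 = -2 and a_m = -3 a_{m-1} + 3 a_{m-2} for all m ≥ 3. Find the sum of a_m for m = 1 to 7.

a_3 = -3*(-2) + 3*6 = 24
a_4 = -3*24 + 3*(-2) = -78
a_5 = -3*(-78) + 3*24 = 306
a_6 = -3*306 + 3*(-78) = -1152
a_7 = -3*(-1152) + 3*306 = 4374
Sum = 6 + (-2) + 24 + (-78) + 306 + (-1152) + 4374 = 3478

3478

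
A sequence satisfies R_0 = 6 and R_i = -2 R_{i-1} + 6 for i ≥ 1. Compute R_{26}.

The fixed point is 6/(1 + 2) = 2, so R_i - 2 = -2(R_{i-1} - 2).
Hence R_i = 4·(-2)^i + 2.
R_{26} = 4·(-2)^{26} + 2 = 4·67108864 + 2 = 268435458.

268435458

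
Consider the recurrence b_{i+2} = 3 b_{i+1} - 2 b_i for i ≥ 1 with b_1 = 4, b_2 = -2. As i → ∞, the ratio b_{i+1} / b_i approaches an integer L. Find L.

The characteristic equation is r^2 - 3r + 2 = 0, which factors as (r - 2)(r - 1) = 0.
So the roots are 2 and 1. Since |2| > |1| and the coefficient of 2^i is non-zero, the ratio tends to 2.

2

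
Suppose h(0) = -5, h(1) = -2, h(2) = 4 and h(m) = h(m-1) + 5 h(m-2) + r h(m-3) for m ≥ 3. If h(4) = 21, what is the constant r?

h(3) = -6 - 5r
h(4) = 14 - 7r
So 14 - 7r = 21, giving r = -1.

-1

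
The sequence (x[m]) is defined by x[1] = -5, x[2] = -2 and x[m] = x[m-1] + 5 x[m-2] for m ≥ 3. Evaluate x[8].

x[3] = (-2) + 5·(-5) = -27
x[4] = (-27) + 5·(-2) = -37
x[5] = (-37) + 5·(-27) = -172
x[6] = (-172) + 5·(-37) = -357
x[7] = (-357) + 5·(-172) = -1217
x[8] = (-1217) + 5·(-357) = -3002

-3002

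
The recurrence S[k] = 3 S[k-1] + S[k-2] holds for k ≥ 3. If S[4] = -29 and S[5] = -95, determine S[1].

7

Rearranging, S[k-2] = S[k] - 3 S[k-1].
S[3] = -95 - 3·(-29) = -8
S[2] = -29 - 3·(-8) = -5
S[1] = -8 - 3·(-5) = 7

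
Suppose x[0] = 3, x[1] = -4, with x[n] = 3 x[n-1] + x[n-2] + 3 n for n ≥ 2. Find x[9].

1022

x[2] = 3*(-4) + 3 + 6 = -3
x[3] = 3*(-3) + (-4) + 9 = -4
x[4] = 3*(-4) + (-3) + 12 = -3
x[5] = 3*(-3) + (-4) + 15 = 2
x[6] = 3*2 + (-3) + 18 = 21
x[7] = 3*21 + 2 + 21 = 86
x[8] = 3*86 + 21 + 24 = 303
x[9] = 3*303 + 86 + 27 = 1022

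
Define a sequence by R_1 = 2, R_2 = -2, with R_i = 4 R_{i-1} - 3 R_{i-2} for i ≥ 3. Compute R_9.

-13118

R_3 = 4·(-2) - 3·2 = -14
R_4 = 4·(-14) - 3·(-2) = -50
R_5 = 4·(-50) - 3·(-14) = -158
R_6 = 4·(-158) - 3·(-50) = -482
R_7 = 4·(-482) - 3·(-158) = -1454
R_8 = 4·(-1454) - 3·(-482) = -4370
R_9 = 4·(-4370) - 3·(-1454) = -13118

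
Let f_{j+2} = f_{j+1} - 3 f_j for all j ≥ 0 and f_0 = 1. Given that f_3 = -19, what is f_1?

8

Let f_1 = z.
f_2 = -3 + z
f_3 = -3 - 2z
So -3 - 2z = -19, giving z = 8.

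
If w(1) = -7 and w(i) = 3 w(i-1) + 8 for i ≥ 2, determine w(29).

The fixed point is 8/(1 - 3) = -4, so w(i) + 4 = 3(w(i-1) + 4).
Hence w(i) = -3·3^{i-1} - 4.
w(29) = -3·3^{28} - 4 = -3·22876792454961 - 4 = -68630377364887.

-68630377364887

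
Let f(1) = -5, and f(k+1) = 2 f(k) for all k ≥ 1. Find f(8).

-640

f(2) = 2·(-5) = -10
f(3) = 2·(-10) = -20
f(4) = 2·(-20) = -40
f(5) = 2·(-40) = -80
f(6) = 2·(-80) = -160
f(7) = 2·(-160) = -320
f(8) = 2·(-320) = -640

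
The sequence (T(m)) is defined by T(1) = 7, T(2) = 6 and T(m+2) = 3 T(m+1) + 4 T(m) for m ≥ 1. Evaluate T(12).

T(3) = 3*6 + 4*7 = 46
T(4) = 3*46 + 4*6 = 162
T(5) = 3*162 + 4*46 = 670
T(6) = 3*670 + 4*162 = 2658
T(7) = 3*2658 + 4*670 = 10654
T(8) = 3*10654 + 4*2658 = 42594
T(9) = 3*42594 + 4*10654 = 170398
T(10) = 3*170398 + 4*42594 = 681570
T(11) = 3*681570 + 4*170398 = 2726302
T(12) = 3*2726302 + 4*681570 = 10905186

10905186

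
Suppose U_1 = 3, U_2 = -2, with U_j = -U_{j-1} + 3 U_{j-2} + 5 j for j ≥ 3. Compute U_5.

U_3 = -(-2) + 3(3) + 15 = 26
U_4 = -26 + 3(-2) + 20 = -12
U_5 = -(-12) + 3(26) + 25 = 115

115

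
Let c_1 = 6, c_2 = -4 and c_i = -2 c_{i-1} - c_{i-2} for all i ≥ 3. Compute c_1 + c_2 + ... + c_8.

c_3 = -2(-4) - 6 = 2
c_4 = -2(2) - (-4) = 0
c_5 = -2(0) - 2 = -2
c_6 = -2(-2) - 0 = 4
c_7 = -2(4) - (-2) = -6
c_8 = -2(-6) - 4 = 8
Sum = 6 + (-4) + 2 + 0 + (-2) + 4 + (-6) + 8 = 8

8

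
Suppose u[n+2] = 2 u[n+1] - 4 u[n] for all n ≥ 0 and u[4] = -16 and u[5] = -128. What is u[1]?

Rearranging, u[n-2] = (u[n] - 2 u[n-1]) / -4.
u[3] = (-128 - 2·(-16)) / -4 = -96/-4 = 24
u[2] = (-16 - 2·24) / -4 = -64/-4 = 16
u[1] = (24 - 2·16) / -4 = -8/-4 = 2

2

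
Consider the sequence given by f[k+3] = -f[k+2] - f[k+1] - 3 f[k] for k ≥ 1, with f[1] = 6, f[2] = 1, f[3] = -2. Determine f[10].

f[4] = -(-2) - 1 - 3*6 = -17
f[5] = -(-17) - (-2) - 3*1 = 16
f[6] = -16 - (-17) - 3*(-2) = 7
f[7] = -7 - 16 - 3*(-17) = 28
f[8] = -28 - 7 - 3*16 = -83
f[9] = -(-83) - 28 - 3*7 = 34
f[10] = -34 - (-83) - 3*28 = -35

-35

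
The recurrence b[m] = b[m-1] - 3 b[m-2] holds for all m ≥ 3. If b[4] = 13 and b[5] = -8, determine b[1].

Rearranging, b[m-2] = (b[m] - b[m-1]) / -3.
b[3] = (-8 - 13) / -3 = -21/-3 = 7
b[2] = (13 - 7) / -3 = 6/-3 = -2
b[1] = (7 - (-2)) / -3 = 9/-3 = -3

-3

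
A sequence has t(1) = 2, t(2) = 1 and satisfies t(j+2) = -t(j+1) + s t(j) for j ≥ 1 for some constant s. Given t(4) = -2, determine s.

t(3) = -1 + 2s
t(4) = 1 - s
So 1 - s = -2, giving s = 3.

3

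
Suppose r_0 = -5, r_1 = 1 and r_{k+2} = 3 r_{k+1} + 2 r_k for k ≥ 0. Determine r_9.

r_2 = 3(1) + 2(-5) = -7
r_3 = 3(-7) + 2(1) = -19
r_4 = 3(-19) + 2(-7) = -71
r_5 = 3(-71) + 2(-19) = -251
r_6 = 3(-251) + 2(-71) = -895
r_7 = 3(-895) + 2(-251) = -3187
r_8 = 3(-3187) + 2(-895) = -11351
r_9 = 3(-11351) + 2(-3187) = -40427

-40427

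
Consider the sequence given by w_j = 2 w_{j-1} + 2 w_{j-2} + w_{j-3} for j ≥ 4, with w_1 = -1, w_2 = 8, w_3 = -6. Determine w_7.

w_4 = 2*(-6) + 2*8 + (-1) = 3
w_5 = 2*3 + 2*(-6) + 8 = 2
w_6 = 2*2 + 2*3 + (-6) = 4
w_7 = 2*4 + 2*2 + 3 = 15

15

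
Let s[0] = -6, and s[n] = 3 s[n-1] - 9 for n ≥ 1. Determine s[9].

s[1] = 3*(-6) - 9 = -27
s[2] = 3*(-27) - 9 = -90
s[3] = 3*(-90) - 9 = -279
s[4] = 3*(-279) - 9 = -846
s[5] = 3*(-846) - 9 = -2547
s[6] = 3*(-2547) - 9 = -7650
s[7] = 3*(-7650) - 9 = -22959
s[8] = 3*(-22959) - 9 = -68886
s[9] = 3*(-68886) - 9 = -206667

-206667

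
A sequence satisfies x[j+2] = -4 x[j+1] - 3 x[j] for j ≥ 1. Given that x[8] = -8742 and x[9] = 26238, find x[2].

Rearranging, x[j-2] = (x[j] + 4 x[j-1]) / -3.
x[7] = (26238 + 4*(-8742)) / -3 = -8730/-3 = 2910
x[6] = (-8742 + 4*2910) / -3 = 2898/-3 = -966
x[5] = (2910 + 4*(-966)) / -3 = -954/-3 = 318
x[4] = (-966 + 4*318) / -3 = 306/-3 = -102
x[3] = (318 + 4*(-102)) / -3 = -90/-3 = 30
x[2] = (-102 + 4*30) / -3 = 18/-3 = -6

-6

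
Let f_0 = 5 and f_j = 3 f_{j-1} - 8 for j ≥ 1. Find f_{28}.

22876792454965

The fixed point is -8/(1 - 3) = 4, so f_j - 4 = 3(f_{j-1} - 4).
Hence f_j = 1·3^j + 4.
f_{28} = 1·3^{28} + 4 = 1·22876792454961 + 4 = 22876792454965.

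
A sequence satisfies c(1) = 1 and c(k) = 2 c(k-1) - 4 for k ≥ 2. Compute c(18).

-393212

The fixed point is -4/(1 - 2) = 4, so c(k) - 4 = 2(c(k-1) - 4).
Hence c(k) = -3·2^{k-1} + 4.
c(18) = -3·2^{17} + 4 = -3·131072 + 4 = -393212.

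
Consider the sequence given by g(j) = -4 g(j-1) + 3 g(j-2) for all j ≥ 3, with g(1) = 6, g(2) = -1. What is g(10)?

g(3) = -4·(-1) + 3·6 = 22
g(4) = -4·22 + 3·(-1) = -91
g(5) = -4·(-91) + 3·22 = 430
g(6) = -4·430 + 3·(-91) = -1993
g(7) = -4·(-1993) + 3·430 = 9262
g(8) = -4·9262 + 3·(-1993) = -43027
g(9) = -4·(-43027) + 3·9262 = 199894
g(10) = -4·199894 + 3·(-43027) = -928657

-928657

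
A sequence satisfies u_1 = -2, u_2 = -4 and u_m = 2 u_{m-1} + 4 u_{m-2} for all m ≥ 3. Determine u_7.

u_3 = 2·(-4) + 4·(-2) = -16
u_4 = 2·(-16) + 4·(-4) = -48
u_5 = 2·(-48) + 4·(-16) = -160
u_6 = 2·(-160) + 4·(-48) = -512
u_7 = 2·(-512) + 4·(-160) = -1664

-1664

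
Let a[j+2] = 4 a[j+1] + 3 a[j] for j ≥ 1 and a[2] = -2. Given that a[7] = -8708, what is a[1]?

Let a[1] = v.
a[3] = -8 + 3v
a[4] = -38 + 12v
a[5] = -176 + 57v
a[6] = -818 + 264v
a[7] = -3800 + 1227v
So -3800 + 1227v = -8708, giving v = -4.

-4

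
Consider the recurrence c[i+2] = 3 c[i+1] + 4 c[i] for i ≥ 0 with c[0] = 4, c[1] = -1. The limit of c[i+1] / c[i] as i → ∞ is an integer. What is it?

4

The characteristic equation is r^2 - 3r - 4 = 0, which factors as (r - 4)(r + 1) = 0.
So the roots are 4 and -1. Since |4| > |-1| and the coefficient of 4^i is non-zero, the ratio tends to 4.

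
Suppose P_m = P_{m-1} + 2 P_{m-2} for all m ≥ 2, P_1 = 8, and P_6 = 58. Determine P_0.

-5

Let P_0 = v.
P_2 = 8 + 2v
P_3 = 24 + 2v
P_4 = 40 + 6v
P_5 = 88 + 10v
P_6 = 168 + 22v
So 168 + 22v = 58, giving v = -5.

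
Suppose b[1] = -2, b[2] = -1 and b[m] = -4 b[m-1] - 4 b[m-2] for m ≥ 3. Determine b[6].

b[3] = -4·(-1) - 4·(-2) = 12
b[4] = -4·12 - 4·(-1) = -44
b[5] = -4·(-44) - 4·12 = 128
b[6] = -4·128 - 4·(-44) = -336

-336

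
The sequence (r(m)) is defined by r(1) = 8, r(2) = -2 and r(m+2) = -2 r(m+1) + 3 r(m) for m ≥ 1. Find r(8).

-5462

r(3) = -2·(-2) + 3·8 = 28
r(4) = -2·28 + 3·(-2) = -62
r(5) = -2·(-62) + 3·28 = 208
r(6) = -2·208 + 3·(-62) = -602
r(7) = -2·(-602) + 3·208 = 1828
r(8) = -2·1828 + 3·(-602) = -5462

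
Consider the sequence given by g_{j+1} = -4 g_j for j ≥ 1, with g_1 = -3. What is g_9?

-196608

g_2 = -4*(-3) = 12
g_3 = -4*12 = -48
g_4 = -4*(-48) = 192
g_5 = -4*192 = -768
g_6 = -4*(-768) = 3072
g_7 = -4*3072 = -12288
g_8 = -4*(-12288) = 49152
g_9 = -4*49152 = -196608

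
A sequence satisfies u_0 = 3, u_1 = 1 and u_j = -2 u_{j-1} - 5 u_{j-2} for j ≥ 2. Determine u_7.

u_2 = -2(1) - 5(3) = -17
u_3 = -2(-17) - 5(1) = 29
u_4 = -2(29) - 5(-17) = 27
u_5 = -2(27) - 5(29) = -199
u_6 = -2(-199) - 5(27) = 263
u_7 = -2(263) - 5(-199) = 469

469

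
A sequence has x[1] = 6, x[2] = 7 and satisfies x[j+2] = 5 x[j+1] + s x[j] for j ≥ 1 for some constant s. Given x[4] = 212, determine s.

1

x[3] = 35 + 6s
x[4] = 175 + 37s
So 175 + 37s = 212, giving s = 1.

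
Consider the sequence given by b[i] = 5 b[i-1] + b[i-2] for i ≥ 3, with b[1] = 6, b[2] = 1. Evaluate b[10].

1098496

b[3] = 5·1 + 6 = 11
b[4] = 5·11 + 1 = 56
b[5] = 5·56 + 11 = 291
b[6] = 5·291 + 56 = 1511
b[7] = 5·1511 + 291 = 7846
b[8] = 5·7846 + 1511 = 40741
b[9] = 5·40741 + 7846 = 211551
b[10] = 5·211551 + 40741 = 1098496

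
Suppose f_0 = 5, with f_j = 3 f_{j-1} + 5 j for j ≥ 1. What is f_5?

f_1 = 3·5 + 5 = 20
f_2 = 3·20 + 10 = 70
f_3 = 3·70 + 15 = 225
f_4 = 3·225 + 20 = 695
f_5 = 3·695 + 25 = 2110

2110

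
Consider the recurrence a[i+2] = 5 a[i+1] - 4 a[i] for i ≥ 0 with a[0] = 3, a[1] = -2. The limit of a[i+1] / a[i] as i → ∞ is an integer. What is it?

4

The characteristic equation is r^2 - 5r + 4 = 0, which factors as (r - 4)(r - 1) = 0.
So the roots are 4 and 1. Since |4| > |1| and the coefficient of 4^i is non-zero, the ratio tends to 4.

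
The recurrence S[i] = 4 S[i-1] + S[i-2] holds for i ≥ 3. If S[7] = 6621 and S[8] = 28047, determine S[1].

9

Rearranging, S[i-2] = S[i] - 4 S[i-1].
S[6] = 28047 - 4(6621) = 1563
S[5] = 6621 - 4(1563) = 369
S[4] = 1563 - 4(369) = 87
S[3] = 369 - 4(87) = 21
S[2] = 87 - 4(21) = 3
S[1] = 21 - 4(3) = 9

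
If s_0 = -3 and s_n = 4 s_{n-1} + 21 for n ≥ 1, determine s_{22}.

70368744177657

The fixed point is 21/(1 - 4) = -7, so s_n + 7 = 4(s_{n-1} + 7).
Hence s_n = 4·4^n - 7.
s_{22} = 4·4^{22} - 7 = 4·17592186044416 - 7 = 70368744177657.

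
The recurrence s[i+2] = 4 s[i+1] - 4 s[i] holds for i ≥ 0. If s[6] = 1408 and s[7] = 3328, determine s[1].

Rearranging, s[i-2] = (s[i] - 4 s[i-1]) / -4.
s[5] = (3328 - 4(1408)) / -4 = -2304/-4 = 576
s[4] = (1408 - 4(576)) / -4 = -896/-4 = 224
s[3] = (576 - 4(224)) / -4 = -320/-4 = 80
s[2] = (224 - 4(80)) / -4 = -96/-4 = 24
s[1] = (80 - 4(24)) / -4 = -16/-4 = 4

4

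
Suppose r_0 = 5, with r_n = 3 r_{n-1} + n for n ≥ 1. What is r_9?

113172

r_1 = 3*5 + 1 = 16
r_2 = 3*16 + 2 = 50
r_3 = 3*50 + 3 = 153
r_4 = 3*153 + 4 = 463
r_5 = 3*463 + 5 = 1394
r_6 = 3*1394 + 6 = 4188
r_7 = 3*4188 + 7 = 12571
r_8 = 3*12571 + 8 = 37721
r_9 = 3*37721 + 9 = 113172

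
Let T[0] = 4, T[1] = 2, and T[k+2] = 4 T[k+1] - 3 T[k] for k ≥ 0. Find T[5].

T[2] = 4(2) - 3(4) = -4
T[3] = 4(-4) - 3(2) = -22
T[4] = 4(-22) - 3(-4) = -76
T[5] = 4(-76) - 3(-22) = -238

-238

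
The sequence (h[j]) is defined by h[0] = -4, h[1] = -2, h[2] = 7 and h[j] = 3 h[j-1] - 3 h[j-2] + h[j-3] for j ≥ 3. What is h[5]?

76

h[3] = 3*7 - 3*(-2) + (-4) = 23
h[4] = 3*23 - 3*7 + (-2) = 46
h[5] = 3*46 - 3*23 + 7 = 76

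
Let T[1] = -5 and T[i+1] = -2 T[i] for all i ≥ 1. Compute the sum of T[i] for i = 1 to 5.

T[2] = -2(-5) = 10
T[3] = -2(10) = -20
T[4] = -2(-20) = 40
T[5] = -2(40) = -80
Sum = (-5) + 10 + (-20) + 40 + (-80) = -55

-55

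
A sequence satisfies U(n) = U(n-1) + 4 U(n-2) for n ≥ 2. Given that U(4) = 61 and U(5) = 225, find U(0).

-1

Rearranging, U(n-2) = (U(n) - U(n-1)) / 4.
U(3) = (225 - 61) / 4 = 164/4 = 41
U(2) = (61 - 41) / 4 = 20/4 = 5
U(1) = (41 - 5) / 4 = 36/4 = 9
U(0) = (5 - 9) / 4 = -4/4 = -1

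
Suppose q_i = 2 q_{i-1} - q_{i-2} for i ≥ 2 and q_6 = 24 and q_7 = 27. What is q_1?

9

Rearranging, q_{i-2} = -(q_i - 2 q_{i-1}).
q_5 = -(27 - 2(24)) = 21
q_4 = -(24 - 2(21)) = 18
q_3 = -(21 - 2(18)) = 15
q_2 = -(18 - 2(15)) = 12
q_1 = -(15 - 2(12)) = 9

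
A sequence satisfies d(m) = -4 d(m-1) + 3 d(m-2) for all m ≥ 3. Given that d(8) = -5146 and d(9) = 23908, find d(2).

2

Rearranging, d(m-2) = (d(m) + 4 d(m-1)) / 3.
d(7) = (23908 + 4(-5146)) / 3 = 3324/3 = 1108
d(6) = (-5146 + 4(1108)) / 3 = -714/3 = -238
d(5) = (1108 + 4(-238)) / 3 = 156/3 = 52
d(4) = (-238 + 4(52)) / 3 = -30/3 = -10
d(3) = (52 + 4(-10)) / 3 = 12/3 = 4
d(2) = (-10 + 4(4)) / 3 = 6/3 = 2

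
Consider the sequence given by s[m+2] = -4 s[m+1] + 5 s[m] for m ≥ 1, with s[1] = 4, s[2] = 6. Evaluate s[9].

-130204

s[3] = -4*6 + 5*4 = -4
s[4] = -4*(-4) + 5*6 = 46
s[5] = -4*46 + 5*(-4) = -204
s[6] = -4*(-204) + 5*46 = 1046
s[7] = -4*1046 + 5*(-204) = -5204
s[8] = -4*(-5204) + 5*1046 = 26046
s[9] = -4*26046 + 5*(-5204) = -130204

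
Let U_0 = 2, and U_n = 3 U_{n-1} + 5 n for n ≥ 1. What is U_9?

113151

U_1 = 3*2 + 5 = 11
U_2 = 3*11 + 10 = 43
U_3 = 3*43 + 15 = 144
U_4 = 3*144 + 20 = 452
U_5 = 3*452 + 25 = 1381
U_6 = 3*1381 + 30 = 4173
U_7 = 3*4173 + 35 = 12554
U_8 = 3*12554 + 40 = 37702
U_9 = 3*37702 + 45 = 113151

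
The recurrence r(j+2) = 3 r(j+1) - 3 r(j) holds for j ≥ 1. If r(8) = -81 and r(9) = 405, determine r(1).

8

Rearranging, r(j-2) = (r(j) - 3 r(j-1)) / -3.
r(7) = (405 - 3(-81)) / -3 = 648/-3 = -216
r(6) = (-81 - 3(-216)) / -3 = 567/-3 = -189
r(5) = (-216 - 3(-189)) / -3 = 351/-3 = -117
r(4) = (-189 - 3(-117)) / -3 = 162/-3 = -54
r(3) = (-117 - 3(-54)) / -3 = 45/-3 = -15
r(2) = (-54 - 3(-15)) / -3 = -9/-3 = 3
r(1) = (-15 - 3(3)) / -3 = -24/-3 = 8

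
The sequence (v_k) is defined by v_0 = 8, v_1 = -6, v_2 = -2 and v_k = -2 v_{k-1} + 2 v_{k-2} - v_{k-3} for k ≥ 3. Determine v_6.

280

v_3 = -2*(-2) + 2*(-6) - 8 = -16
v_4 = -2*(-16) + 2*(-2) - (-6) = 34
v_5 = -2*34 + 2*(-16) - (-2) = -98
v_6 = -2*(-98) + 2*34 - (-16) = 280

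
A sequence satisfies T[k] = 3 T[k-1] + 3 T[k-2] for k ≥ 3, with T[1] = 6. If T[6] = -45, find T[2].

Let T[2] = y.
T[3] = 18 + 3y
T[4] = 54 + 12y
T[5] = 216 + 45y
T[6] = 810 + 171y
So 810 + 171y = -45, giving y = -5.

-5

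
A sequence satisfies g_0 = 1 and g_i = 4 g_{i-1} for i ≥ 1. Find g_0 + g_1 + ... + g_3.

85

g_1 = 4·1 = 4
g_2 = 4·4 = 16
g_3 = 4·16 = 64
Sum = 1 + 4 + 16 + 64 = 85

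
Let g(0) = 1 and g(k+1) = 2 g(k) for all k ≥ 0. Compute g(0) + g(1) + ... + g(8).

511

g(1) = 2·1 = 2
g(2) = 2·2 = 4
g(3) = 2·4 = 8
g(4) = 2·8 = 16
g(5) = 2·16 = 32
g(6) = 2·32 = 64
g(7) = 2·64 = 128
g(8) = 2·128 = 256
Sum = 1 + 2 + 4 + 8 + 16 + 32 + 64 + 128 + 256 = 511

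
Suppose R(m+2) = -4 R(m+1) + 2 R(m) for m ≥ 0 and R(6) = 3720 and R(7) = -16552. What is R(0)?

Rearranging, R(m-2) = (R(m) + 4 R(m-1)) / 2.
R(5) = (-16552 + 4(3720)) / 2 = -1672/2 = -836
R(4) = (3720 + 4(-836)) / 2 = 376/2 = 188
R(3) = (-836 + 4(188)) / 2 = -84/2 = -42
R(2) = (188 + 4(-42)) / 2 = 20/2 = 10
R(1) = (-42 + 4(10)) / 2 = -2/2 = -1
R(0) = (10 + 4(-1)) / 2 = 6/2 = 3

3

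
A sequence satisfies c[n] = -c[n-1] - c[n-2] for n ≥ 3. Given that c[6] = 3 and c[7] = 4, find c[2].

Rearranging, c[n-2] = -(c[n] + c[n-1]).
c[5] = -(4 + 3) = -7
c[4] = -(3 + (-7)) = 4
c[3] = -(-7 + 4) = 3
c[2] = -(4 + 3) = -7

-7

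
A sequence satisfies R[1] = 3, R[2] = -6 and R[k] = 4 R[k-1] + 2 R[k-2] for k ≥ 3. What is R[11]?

R[3] = 4*(-6) + 2*3 = -18
R[4] = 4*(-18) + 2*(-6) = -84
R[5] = 4*(-84) + 2*(-18) = -372
R[6] = 4*(-372) + 2*(-84) = -1656
R[7] = 4*(-1656) + 2*(-372) = -7368
R[8] = 4*(-7368) + 2*(-1656) = -32784
R[9] = 4*(-32784) + 2*(-7368) = -145872
R[10] = 4*(-145872) + 2*(-32784) = -649056
R[11] = 4*(-649056) + 2*(-145872) = -2887968

-2887968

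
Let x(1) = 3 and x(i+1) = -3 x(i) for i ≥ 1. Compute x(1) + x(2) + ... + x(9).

x(2) = -3*3 = -9
x(3) = -3*(-9) = 27
x(4) = -3*27 = -81
x(5) = -3*(-81) = 243
x(6) = -3*243 = -729
x(7) = -3*(-729) = 2187
x(8) = -3*2187 = -6561
x(9) = -3*(-6561) = 19683
Sum = 3 + (-9) + 27 + (-81) + 243 + (-729) + 2187 + (-6561) + 19683 = 14763

14763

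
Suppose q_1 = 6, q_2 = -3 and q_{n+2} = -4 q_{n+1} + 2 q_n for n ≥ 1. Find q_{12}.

q_3 = -4(-3) + 2(6) = 24
q_4 = -4(24) + 2(-3) = -102
q_5 = -4(-102) + 2(24) = 456
q_6 = -4(456) + 2(-102) = -2028
q_7 = -4(-2028) + 2(456) = 9024
q_8 = -4(9024) + 2(-2028) = -40152
q_9 = -4(-40152) + 2(9024) = 178656
q_{10} = -4(178656) + 2(-40152) = -794928
q_{11} = -4(-794928) + 2(178656) = 3537024
q_{12} = -4(3537024) + 2(-794928) = -15737952

-15737952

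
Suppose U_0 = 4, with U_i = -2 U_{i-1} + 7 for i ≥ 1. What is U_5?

U_1 = -2*4 + 7 = -1
U_2 = -2*(-1) + 7 = 9
U_3 = -2*9 + 7 = -11
U_4 = -2*(-11) + 7 = 29
U_5 = -2*29 + 7 = -51

-51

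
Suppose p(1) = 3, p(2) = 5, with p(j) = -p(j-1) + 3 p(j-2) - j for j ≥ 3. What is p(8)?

179

p(3) = -5 + 3(3) - 3 = 1
p(4) = -1 + 3(5) - 4 = 10
p(5) = -10 + 3(1) - 5 = -12
p(6) = -(-12) + 3(10) - 6 = 36
p(7) = -36 + 3(-12) - 7 = -79
p(8) = -(-79) + 3(36) - 8 = 179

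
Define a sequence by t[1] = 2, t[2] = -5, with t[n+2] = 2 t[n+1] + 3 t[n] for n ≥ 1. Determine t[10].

-14765

t[3] = 2(-5) + 3(2) = -4
t[4] = 2(-4) + 3(-5) = -23
t[5] = 2(-23) + 3(-4) = -58
t[6] = 2(-58) + 3(-23) = -185
t[7] = 2(-185) + 3(-58) = -544
t[8] = 2(-544) + 3(-185) = -1643
t[9] = 2(-1643) + 3(-544) = -4918
t[10] = 2(-4918) + 3(-1643) = -14765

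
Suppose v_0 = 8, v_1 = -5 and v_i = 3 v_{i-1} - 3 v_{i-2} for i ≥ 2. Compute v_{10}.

v_2 = 3·(-5) - 3·8 = -39
v_3 = 3·(-39) - 3·(-5) = -102
v_4 = 3·(-102) - 3·(-39) = -189
v_5 = 3·(-189) - 3·(-102) = -261
v_6 = 3·(-261) - 3·(-189) = -216
v_7 = 3·(-216) - 3·(-261) = 135
v_8 = 3·135 - 3·(-216) = 1053
v_9 = 3·1053 - 3·135 = 2754
v_{10} = 3·2754 - 3·1053 = 5103

5103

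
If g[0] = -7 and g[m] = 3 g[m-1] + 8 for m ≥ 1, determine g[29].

-205891132094653

The fixed point is 8/(1 - 3) = -4, so g[m] + 4 = 3(g[m-1] + 4).
Hence g[m] = -3·3^m - 4.
g[29] = -3·3^{29} - 4 = -3·68630377364883 - 4 = -205891132094653.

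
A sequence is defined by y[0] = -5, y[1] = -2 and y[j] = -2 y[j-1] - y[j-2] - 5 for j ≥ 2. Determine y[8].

31

y[2] = -2·(-2) - (-5) - 5 = 4
y[3] = -2·4 - (-2) - 5 = -11
y[4] = -2·(-11) - 4 - 5 = 13
y[5] = -2·13 - (-11) - 5 = -20
y[6] = -2·(-20) - 13 - 5 = 22
y[7] = -2·22 - (-20) - 5 = -29
y[8] = -2·(-29) - 22 - 5 = 31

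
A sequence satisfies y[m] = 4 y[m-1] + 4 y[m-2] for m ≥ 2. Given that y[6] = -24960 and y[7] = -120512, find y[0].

Rearranging, y[m-2] = (y[m] - 4 y[m-1]) / 4.
y[5] = (-120512 - 4(-24960)) / 4 = -20672/4 = -5168
y[4] = (-24960 - 4(-5168)) / 4 = -4288/4 = -1072
y[3] = (-5168 - 4(-1072)) / 4 = -880/4 = -220
y[2] = (-1072 - 4(-220)) / 4 = -192/4 = -48
y[1] = (-220 - 4(-48)) / 4 = -28/4 = -7
y[0] = (-48 - 4(-7)) / 4 = -20/4 = -5

-5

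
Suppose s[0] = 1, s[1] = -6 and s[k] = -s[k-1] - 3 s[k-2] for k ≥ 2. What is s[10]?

s[2] = -(-6) - 3(1) = 3
s[3] = -3 - 3(-6) = 15
s[4] = -15 - 3(3) = -24
s[5] = -(-24) - 3(15) = -21
s[6] = -(-21) - 3(-24) = 93
s[7] = -93 - 3(-21) = -30
s[8] = -(-30) - 3(93) = -249
s[9] = -(-249) - 3(-30) = 339
s[10] = -339 - 3(-249) = 408

408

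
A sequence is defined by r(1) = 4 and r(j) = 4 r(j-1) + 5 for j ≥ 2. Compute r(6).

5801

r(2) = 4·4 + 5 = 21
r(3) = 4·21 + 5 = 89
r(4) = 4·89 + 5 = 361
r(5) = 4·361 + 5 = 1449
r(6) = 4·1449 + 5 = 5801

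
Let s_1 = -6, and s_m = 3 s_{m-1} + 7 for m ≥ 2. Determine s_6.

s_2 = 3*(-6) + 7 = -11
s_3 = 3*(-11) + 7 = -26
s_4 = 3*(-26) + 7 = -71
s_5 = 3*(-71) + 7 = -206
s_6 = 3*(-206) + 7 = -611

-611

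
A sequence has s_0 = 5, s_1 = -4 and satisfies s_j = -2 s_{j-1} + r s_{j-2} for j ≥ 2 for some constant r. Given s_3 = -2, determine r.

s_2 = 8 + 5r
s_3 = -16 - 14r
So -16 - 14r = -2, giving r = -1.

-1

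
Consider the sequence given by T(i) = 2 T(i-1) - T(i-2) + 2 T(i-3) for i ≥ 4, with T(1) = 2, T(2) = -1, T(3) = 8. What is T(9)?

512

T(4) = 2(8) - (-1) + 2(2) = 21
T(5) = 2(21) - 8 + 2(-1) = 32
T(6) = 2(32) - 21 + 2(8) = 59
T(7) = 2(59) - 32 + 2(21) = 128
T(8) = 2(128) - 59 + 2(32) = 261
T(9) = 2(261) - 128 + 2(59) = 512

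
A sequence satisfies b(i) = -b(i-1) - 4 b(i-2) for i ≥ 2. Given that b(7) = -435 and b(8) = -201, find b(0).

-3

Rearranging, b(i-2) = (b(i) + b(i-1)) / -4.
b(6) = (-201 + (-435)) / -4 = -636/-4 = 159
b(5) = (-435 + 159) / -4 = -276/-4 = 69
b(4) = (159 + 69) / -4 = 228/-4 = -57
b(3) = (69 + (-57)) / -4 = 12/-4 = -3
b(2) = (-57 + (-3)) / -4 = -60/-4 = 15
b(1) = (-3 + 15) / -4 = 12/-4 = -3
b(0) = (15 + (-3)) / -4 = 12/-4 = -3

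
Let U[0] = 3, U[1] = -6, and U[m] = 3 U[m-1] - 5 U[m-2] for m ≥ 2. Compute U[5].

U[2] = 3(-6) - 5(3) = -33
U[3] = 3(-33) - 5(-6) = -69
U[4] = 3(-69) - 5(-33) = -42
U[5] = 3(-42) - 5(-69) = 219

219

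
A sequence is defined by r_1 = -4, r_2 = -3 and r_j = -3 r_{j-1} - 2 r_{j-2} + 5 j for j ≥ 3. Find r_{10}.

-5833

r_3 = -3(-3) - 2(-4) + 15 = 32
r_4 = -3(32) - 2(-3) + 20 = -70
r_5 = -3(-70) - 2(32) + 25 = 171
r_6 = -3(171) - 2(-70) + 30 = -343
r_7 = -3(-343) - 2(171) + 35 = 722
r_8 = -3(722) - 2(-343) + 40 = -1440
r_9 = -3(-1440) - 2(722) + 45 = 2921
r_{10} = -3(2921) - 2(-1440) + 50 = -5833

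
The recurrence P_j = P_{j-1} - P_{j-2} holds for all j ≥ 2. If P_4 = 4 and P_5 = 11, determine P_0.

Rearranging, P_{j-2} = -(P_j - P_{j-1}).
P_3 = -(11 - 4) = -7
P_2 = -(4 - (-7)) = -11
P_1 = -(-7 - (-11)) = -4
P_0 = -(-11 - (-4)) = 7

7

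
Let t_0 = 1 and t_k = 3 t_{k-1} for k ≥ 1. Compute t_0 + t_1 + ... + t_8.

9841

t_1 = 3*1 = 3
t_2 = 3*3 = 9
t_3 = 3*9 = 27
t_4 = 3*27 = 81
t_5 = 3*81 = 243
t_6 = 3*243 = 729
t_7 = 3*729 = 2187
t_8 = 3*2187 = 6561
Sum = 1 + 3 + 9 + 27 + 81 + 243 + 729 + 2187 + 6561 = 9841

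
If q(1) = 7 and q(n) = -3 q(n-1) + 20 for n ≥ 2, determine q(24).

-188286357649

The fixed point is 20/(1 + 3) = 5, so q(n) - 5 = -3(q(n-1) - 5).
Hence q(n) = 2·(-3)^{n-1} + 5.
q(24) = 2·(-3)^{23} + 5 = 2·-94143178827 + 5 = -188286357649.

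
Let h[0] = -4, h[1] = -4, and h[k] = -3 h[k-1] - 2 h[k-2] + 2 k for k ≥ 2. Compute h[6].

572

h[2] = -3*(-4) - 2*(-4) + 4 = 24
h[3] = -3*24 - 2*(-4) + 6 = -58
h[4] = -3*(-58) - 2*24 + 8 = 134
h[5] = -3*134 - 2*(-58) + 10 = -276
h[6] = -3*(-276) - 2*134 + 12 = 572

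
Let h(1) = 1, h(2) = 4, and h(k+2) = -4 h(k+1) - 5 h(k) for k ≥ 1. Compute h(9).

1489

h(3) = -4(4) - 5(1) = -21
h(4) = -4(-21) - 5(4) = 64
h(5) = -4(64) - 5(-21) = -151
h(6) = -4(-151) - 5(64) = 284
h(7) = -4(284) - 5(-151) = -381
h(8) = -4(-381) - 5(284) = 104
h(9) = -4(104) - 5(-381) = 1489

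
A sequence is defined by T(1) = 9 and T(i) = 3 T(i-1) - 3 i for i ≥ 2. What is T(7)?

3840

T(2) = 3·9 - 6 = 21
T(3) = 3·21 - 9 = 54
T(4) = 3·54 - 12 = 150
T(5) = 3·150 - 15 = 435
T(6) = 3·435 - 18 = 1287
T(7) = 3·1287 - 21 = 3840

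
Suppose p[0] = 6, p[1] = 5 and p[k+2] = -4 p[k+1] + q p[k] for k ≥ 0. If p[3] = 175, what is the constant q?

-5

p[2] = -20 + 6q
p[3] = 80 - 19q
So 80 - 19q = 175, giving q = -5.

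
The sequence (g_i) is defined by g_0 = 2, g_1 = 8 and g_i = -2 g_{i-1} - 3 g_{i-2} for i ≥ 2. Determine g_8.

g_2 = -2(8) - 3(2) = -22
g_3 = -2(-22) - 3(8) = 20
g_4 = -2(20) - 3(-22) = 26
g_5 = -2(26) - 3(20) = -112
g_6 = -2(-112) - 3(26) = 146
g_7 = -2(146) - 3(-112) = 44
g_8 = -2(44) - 3(146) = -526

-526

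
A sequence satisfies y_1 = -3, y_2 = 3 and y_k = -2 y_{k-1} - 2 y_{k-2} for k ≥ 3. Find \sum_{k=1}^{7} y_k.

-6

y_3 = -2(3) - 2(-3) = 0
y_4 = -2(0) - 2(3) = -6
y_5 = -2(-6) - 2(0) = 12
y_6 = -2(12) - 2(-6) = -12
y_7 = -2(-12) - 2(12) = 0
Sum = (-3) + 3 + 0 + (-6) + 12 + (-12) + 0 = -6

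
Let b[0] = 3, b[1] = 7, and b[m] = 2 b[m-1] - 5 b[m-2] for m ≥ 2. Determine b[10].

b[2] = 2(7) - 5(3) = -1
b[3] = 2(-1) - 5(7) = -37
b[4] = 2(-37) - 5(-1) = -69
b[5] = 2(-69) - 5(-37) = 47
b[6] = 2(47) - 5(-69) = 439
b[7] = 2(439) - 5(47) = 643
b[8] = 2(643) - 5(439) = -909
b[9] = 2(-909) - 5(643) = -5033
b[10] = 2(-5033) - 5(-909) = -5521

-5521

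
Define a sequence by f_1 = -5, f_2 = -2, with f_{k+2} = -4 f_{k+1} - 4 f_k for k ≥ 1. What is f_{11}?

f_3 = -4(-2) - 4(-5) = 28
f_4 = -4(28) - 4(-2) = -104
f_5 = -4(-104) - 4(28) = 304
f_6 = -4(304) - 4(-104) = -800
f_7 = -4(-800) - 4(304) = 1984
f_8 = -4(1984) - 4(-800) = -4736
f_9 = -4(-4736) - 4(1984) = 11008
f_{10} = -4(11008) - 4(-4736) = -25088
f_{11} = -4(-25088) - 4(11008) = 56320

56320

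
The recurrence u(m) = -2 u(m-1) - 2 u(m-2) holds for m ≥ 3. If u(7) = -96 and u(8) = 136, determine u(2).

-7

Rearranging, u(m-2) = (u(m) + 2 u(m-1)) / -2.
u(6) = (136 + 2(-96)) / -2 = -56/-2 = 28
u(5) = (-96 + 2(28)) / -2 = -40/-2 = 20
u(4) = (28 + 2(20)) / -2 = 68/-2 = -34
u(3) = (20 + 2(-34)) / -2 = -48/-2 = 24
u(2) = (-34 + 2(24)) / -2 = 14/-2 = -7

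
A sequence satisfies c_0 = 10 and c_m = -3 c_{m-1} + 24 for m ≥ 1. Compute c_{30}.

The fixed point is 24/(1 + 3) = 6, so c_m - 6 = -3(c_{m-1} - 6).
Hence c_m = 4·(-3)^m + 6.
c_{30} = 4·(-3)^{30} + 6 = 4·205891132094649 + 6 = 823564528378602.

823564528378602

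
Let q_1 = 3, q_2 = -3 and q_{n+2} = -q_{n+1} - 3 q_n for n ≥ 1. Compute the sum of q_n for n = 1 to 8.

108

q_3 = -(-3) - 3*3 = -6
q_4 = -(-6) - 3*(-3) = 15
q_5 = -15 - 3*(-6) = 3
q_6 = -3 - 3*15 = -48
q_7 = -(-48) - 3*3 = 39
q_8 = -39 - 3*(-48) = 105
Sum = 3 + (-3) + (-6) + 15 + 3 + (-48) + 39 + 105 = 108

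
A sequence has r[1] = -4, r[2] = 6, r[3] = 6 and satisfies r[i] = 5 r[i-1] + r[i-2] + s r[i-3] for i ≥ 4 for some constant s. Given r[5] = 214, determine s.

-2

r[4] = 36 - 4s
r[5] = 186 - 14s
So 186 - 14s = 214, giving s = -2.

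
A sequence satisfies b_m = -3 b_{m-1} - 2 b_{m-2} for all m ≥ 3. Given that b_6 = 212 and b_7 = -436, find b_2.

2

Rearranging, b_{m-2} = (b_m + 3 b_{m-1}) / -2.
b_5 = (-436 + 3(212)) / -2 = 200/-2 = -100
b_4 = (212 + 3(-100)) / -2 = -88/-2 = 44
b_3 = (-100 + 3(44)) / -2 = 32/-2 = -16
b_2 = (44 + 3(-16)) / -2 = -4/-2 = 2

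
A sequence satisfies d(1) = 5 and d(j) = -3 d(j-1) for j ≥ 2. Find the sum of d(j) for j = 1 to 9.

d(2) = -3*5 = -15
d(3) = -3*(-15) = 45
d(4) = -3*45 = -135
d(5) = -3*(-135) = 405
d(6) = -3*405 = -1215
d(7) = -3*(-1215) = 3645
d(8) = -3*3645 = -10935
d(9) = -3*(-10935) = 32805
Sum = 5 + (-15) + 45 + (-135) + 405 + (-1215) + 3645 + (-10935) + 32805 = 24605

24605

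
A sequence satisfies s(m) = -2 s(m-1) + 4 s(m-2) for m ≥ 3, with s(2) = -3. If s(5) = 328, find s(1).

Let s(1) = y.
s(3) = 6 + 4y
s(4) = -24 - 8y
s(5) = 72 + 32y
So 72 + 32y = 328, giving y = 8.

8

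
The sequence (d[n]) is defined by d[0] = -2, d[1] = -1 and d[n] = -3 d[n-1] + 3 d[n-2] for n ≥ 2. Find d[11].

d[2] = -3·(-1) + 3·(-2) = -3
d[3] = -3·(-3) + 3·(-1) = 6
d[4] = -3·6 + 3·(-3) = -27
d[5] = -3·(-27) + 3·6 = 99
d[6] = -3·99 + 3·(-27) = -378
d[7] = -3·(-378) + 3·99 = 1431
d[8] = -3·1431 + 3·(-378) = -5427
d[9] = -3·(-5427) + 3·1431 = 20574
d[10] = -3·20574 + 3·(-5427) = -78003
d[11] = -3·(-78003) + 3·20574 = 295731

295731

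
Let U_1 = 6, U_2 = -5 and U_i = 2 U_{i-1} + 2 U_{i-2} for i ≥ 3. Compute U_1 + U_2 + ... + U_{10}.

-2343

U_3 = 2·(-5) + 2·6 = 2
U_4 = 2·2 + 2·(-5) = -6
U_5 = 2·(-6) + 2·2 = -8
U_6 = 2·(-8) + 2·(-6) = -28
U_7 = 2·(-28) + 2·(-8) = -72
U_8 = 2·(-72) + 2·(-28) = -200
U_9 = 2·(-200) + 2·(-72) = -544
U_{10} = 2·(-544) + 2·(-200) = -1488
Sum = 6 + (-5) + 2 + (-6) + (-8) + (-28) + (-72) + (-200) + (-544) + (-1488) = -2343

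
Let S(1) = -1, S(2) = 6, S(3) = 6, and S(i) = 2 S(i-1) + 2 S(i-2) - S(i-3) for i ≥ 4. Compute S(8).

1054

S(4) = 2*6 + 2*6 - (-1) = 25
S(5) = 2*25 + 2*6 - 6 = 56
S(6) = 2*56 + 2*25 - 6 = 156
S(7) = 2*156 + 2*56 - 25 = 399
S(8) = 2*399 + 2*156 - 56 = 1054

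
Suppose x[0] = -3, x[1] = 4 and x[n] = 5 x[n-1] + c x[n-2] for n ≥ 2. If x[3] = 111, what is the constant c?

x[2] = 20 - 3c
x[3] = 100 - 11c
So 100 - 11c = 111, giving c = -1.

-1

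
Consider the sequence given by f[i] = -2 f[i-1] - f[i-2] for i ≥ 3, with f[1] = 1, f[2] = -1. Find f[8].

f[3] = -2·(-1) - 1 = 1
f[4] = -2·1 - (-1) = -1
f[5] = -2·(-1) - 1 = 1
f[6] = -2·1 - (-1) = -1
f[7] = -2·(-1) - 1 = 1
f[8] = -2·1 - (-1) = -1

-1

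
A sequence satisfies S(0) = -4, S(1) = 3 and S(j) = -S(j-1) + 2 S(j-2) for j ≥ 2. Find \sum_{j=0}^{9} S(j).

S(2) = -3 + 2(-4) = -11
S(3) = -(-11) + 2(3) = 17
S(4) = -17 + 2(-11) = -39
S(5) = -(-39) + 2(17) = 73
S(6) = -73 + 2(-39) = -151
S(7) = -(-151) + 2(73) = 297
S(8) = -297 + 2(-151) = -599
S(9) = -(-599) + 2(297) = 1193
Sum = (-4) + 3 + (-11) + 17 + (-39) + 73 + (-151) + 297 + (-599) + 1193 = 779

779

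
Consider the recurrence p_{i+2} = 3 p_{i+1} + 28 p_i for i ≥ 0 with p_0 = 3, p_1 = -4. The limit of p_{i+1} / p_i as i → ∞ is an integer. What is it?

7

The characteristic equation is r^2 - 3r - 28 = 0, which factors as (r - 7)(r + 4) = 0.
So the roots are 7 and -4. Since |7| > |-4| and the coefficient of 7^i is non-zero, the ratio tends to 7.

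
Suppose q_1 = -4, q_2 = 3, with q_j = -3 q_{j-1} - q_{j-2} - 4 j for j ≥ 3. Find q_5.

-99

q_3 = -3(3) - (-4) - 12 = -17
q_4 = -3(-17) - 3 - 16 = 32
q_5 = -3(32) - (-17) - 20 = -99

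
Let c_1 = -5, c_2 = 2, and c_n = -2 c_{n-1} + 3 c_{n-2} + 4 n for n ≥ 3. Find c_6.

278

c_3 = -2·2 + 3·(-5) + 12 = -7
c_4 = -2·(-7) + 3·2 + 16 = 36
c_5 = -2·36 + 3·(-7) + 20 = -73
c_6 = -2·(-73) + 3·36 + 24 = 278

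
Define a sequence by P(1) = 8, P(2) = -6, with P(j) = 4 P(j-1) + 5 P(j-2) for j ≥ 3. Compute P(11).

3255216

P(3) = 4·(-6) + 5·8 = 16
P(4) = 4·16 + 5·(-6) = 34
P(5) = 4·34 + 5·16 = 216
P(6) = 4·216 + 5·34 = 1034
P(7) = 4·1034 + 5·216 = 5216
P(8) = 4·5216 + 5·1034 = 26034
P(9) = 4·26034 + 5·5216 = 130216
P(10) = 4·130216 + 5·26034 = 651034
P(11) = 4·651034 + 5·130216 = 3255216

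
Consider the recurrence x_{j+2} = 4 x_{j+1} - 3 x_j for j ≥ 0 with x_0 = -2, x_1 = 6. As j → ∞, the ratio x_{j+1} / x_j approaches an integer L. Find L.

3

The characteristic equation is r^2 - 4r + 3 = 0, which factors as (r - 3)(r - 1) = 0.
So the roots are 3 and 1. Since |3| > |1| and the coefficient of 3^j is non-zero, the ratio tends to 3.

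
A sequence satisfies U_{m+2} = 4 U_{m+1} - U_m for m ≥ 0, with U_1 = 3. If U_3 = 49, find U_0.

-1

Let U_0 = z.
U_2 = 12 - z
U_3 = 45 - 4z
So 45 - 4z = 49, giving z = -1.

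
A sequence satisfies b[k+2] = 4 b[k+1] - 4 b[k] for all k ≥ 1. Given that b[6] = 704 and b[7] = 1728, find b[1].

-3

Rearranging, b[k-2] = (b[k] - 4 b[k-1]) / -4.
b[5] = (1728 - 4·704) / -4 = -1088/-4 = 272
b[4] = (704 - 4·272) / -4 = -384/-4 = 96
b[3] = (272 - 4·96) / -4 = -112/-4 = 28
b[2] = (96 - 4·28) / -4 = -16/-4 = 4
b[1] = (28 - 4·4) / -4 = 12/-4 = -3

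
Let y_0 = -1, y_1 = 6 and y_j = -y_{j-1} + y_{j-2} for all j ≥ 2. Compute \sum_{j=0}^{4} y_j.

y_2 = -6 + (-1) = -7
y_3 = -(-7) + 6 = 13
y_4 = -13 + (-7) = -20
Sum = (-1) + 6 + (-7) + 13 + (-20) = -9

-9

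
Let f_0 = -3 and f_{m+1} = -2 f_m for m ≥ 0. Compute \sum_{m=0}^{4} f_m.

f_1 = -2·(-3) = 6
f_2 = -2·6 = -12
f_3 = -2·(-12) = 24
f_4 = -2·24 = -48
Sum = (-3) + 6 + (-12) + 24 + (-48) = -33

-33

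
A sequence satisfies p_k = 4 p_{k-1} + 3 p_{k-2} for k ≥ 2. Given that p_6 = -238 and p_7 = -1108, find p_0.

6

Rearranging, p_{k-2} = (p_k - 4 p_{k-1}) / 3.
p_5 = (-1108 - 4(-238)) / 3 = -156/3 = -52
p_4 = (-238 - 4(-52)) / 3 = -30/3 = -10
p_3 = (-52 - 4(-10)) / 3 = -12/3 = -4
p_2 = (-10 - 4(-4)) / 3 = 6/3 = 2
p_1 = (-4 - 4(2)) / 3 = -12/3 = -4
p_0 = (2 - 4(-4)) / 3 = 18/3 = 6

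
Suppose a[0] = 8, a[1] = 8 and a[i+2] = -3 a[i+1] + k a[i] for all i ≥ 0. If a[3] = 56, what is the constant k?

1

a[2] = -24 + 8k
a[3] = 72 - 16k
So 72 - 16k = 56, giving k = 1.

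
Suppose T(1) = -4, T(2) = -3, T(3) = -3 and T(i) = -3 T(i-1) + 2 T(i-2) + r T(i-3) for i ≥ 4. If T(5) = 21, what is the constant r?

4

T(4) = 3 - 4r
T(5) = -15 + 9r
So -15 + 9r = 21, giving r = 4.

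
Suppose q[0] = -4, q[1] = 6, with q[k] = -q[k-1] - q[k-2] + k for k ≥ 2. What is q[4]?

7

q[2] = -6 - (-4) + 2 = 0
q[3] = -0 - 6 + 3 = -3
q[4] = -(-3) - 0 + 4 = 7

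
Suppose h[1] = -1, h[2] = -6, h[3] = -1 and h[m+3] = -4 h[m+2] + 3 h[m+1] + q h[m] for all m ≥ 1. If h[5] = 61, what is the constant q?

-4

h[4] = -14 - q
h[5] = 53 - 2q
So 53 - 2q = 61, giving q = -4.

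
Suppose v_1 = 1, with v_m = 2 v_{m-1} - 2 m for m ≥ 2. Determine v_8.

v_2 = 2(1) - 4 = -2
v_3 = 2(-2) - 6 = -10
v_4 = 2(-10) - 8 = -28
v_5 = 2(-28) - 10 = -66
v_6 = 2(-66) - 12 = -144
v_7 = 2(-144) - 14 = -302
v_8 = 2(-302) - 16 = -620

-620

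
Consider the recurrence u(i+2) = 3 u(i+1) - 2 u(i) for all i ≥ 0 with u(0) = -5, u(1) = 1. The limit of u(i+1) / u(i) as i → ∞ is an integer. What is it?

2

The characteristic equation is r^2 - 3r + 2 = 0, which factors as (r - 2)(r - 1) = 0.
So the roots are 2 and 1. Since |2| > |1| and the coefficient of 2^i is non-zero, the ratio tends to 2.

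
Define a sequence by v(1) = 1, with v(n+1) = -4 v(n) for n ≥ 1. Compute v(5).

256

v(2) = -4(1) = -4
v(3) = -4(-4) = 16
v(4) = -4(16) = -64
v(5) = -4(-64) = 256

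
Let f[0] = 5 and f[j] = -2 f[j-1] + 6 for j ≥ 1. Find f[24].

The fixed point is 6/(1 + 2) = 2, so f[j] - 2 = -2(f[j-1] - 2).
Hence f[j] = 3·(-2)^j + 2.
f[24] = 3·(-2)^{24} + 2 = 3·16777216 + 2 = 50331650.

50331650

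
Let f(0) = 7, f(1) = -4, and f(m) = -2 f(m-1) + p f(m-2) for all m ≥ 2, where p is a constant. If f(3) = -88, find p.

4

f(2) = 8 + 7p
f(3) = -16 - 18p
So -16 - 18p = -88, giving p = 4.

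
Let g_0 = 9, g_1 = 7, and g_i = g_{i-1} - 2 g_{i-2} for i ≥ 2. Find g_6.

g_2 = 7 - 2*9 = -11
g_3 = (-11) - 2*7 = -25
g_4 = (-25) - 2*(-11) = -3
g_5 = (-3) - 2*(-25) = 47
g_6 = 47 - 2*(-3) = 53

53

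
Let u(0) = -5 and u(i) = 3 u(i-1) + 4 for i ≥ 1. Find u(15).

The fixed point is 4/(1 - 3) = -2, so u(i) + 2 = 3(u(i-1) + 2).
Hence u(i) = -3·3^i - 2.
u(15) = -3·3^{15} - 2 = -3·14348907 - 2 = -43046723.

-43046723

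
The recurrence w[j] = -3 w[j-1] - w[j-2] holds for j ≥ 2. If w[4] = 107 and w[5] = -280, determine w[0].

Rearranging, w[j-2] = -(w[j] + 3 w[j-1]).
w[3] = -(-280 + 3(107)) = -41
w[2] = -(107 + 3(-41)) = 16
w[1] = -(-41 + 3(16)) = -7
w[0] = -(16 + 3(-7)) = 5

5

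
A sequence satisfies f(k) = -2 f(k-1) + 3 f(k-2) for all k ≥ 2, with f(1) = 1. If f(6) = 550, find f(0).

Let f(0) = y.
f(2) = -2 + 3y
f(3) = 7 - 6y
f(4) = -20 + 21y
f(5) = 61 - 60y
f(6) = -182 + 183y
So -182 + 183y = 550, giving y = 4.

4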